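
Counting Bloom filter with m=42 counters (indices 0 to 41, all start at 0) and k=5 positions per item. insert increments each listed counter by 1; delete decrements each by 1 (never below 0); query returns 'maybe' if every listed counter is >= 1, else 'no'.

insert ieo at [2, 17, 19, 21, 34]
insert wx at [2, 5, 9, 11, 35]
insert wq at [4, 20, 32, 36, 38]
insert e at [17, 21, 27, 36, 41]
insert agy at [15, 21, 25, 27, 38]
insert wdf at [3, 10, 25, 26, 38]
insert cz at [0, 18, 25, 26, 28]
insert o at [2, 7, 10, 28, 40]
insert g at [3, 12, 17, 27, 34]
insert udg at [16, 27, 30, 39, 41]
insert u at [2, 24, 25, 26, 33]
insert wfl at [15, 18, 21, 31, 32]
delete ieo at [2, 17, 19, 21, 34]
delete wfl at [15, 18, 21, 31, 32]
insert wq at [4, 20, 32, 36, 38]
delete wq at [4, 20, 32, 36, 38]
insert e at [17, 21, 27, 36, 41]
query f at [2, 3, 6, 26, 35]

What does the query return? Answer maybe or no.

Step 1: insert ieo at [2, 17, 19, 21, 34] -> counters=[0,0,1,0,0,0,0,0,0,0,0,0,0,0,0,0,0,1,0,1,0,1,0,0,0,0,0,0,0,0,0,0,0,0,1,0,0,0,0,0,0,0]
Step 2: insert wx at [2, 5, 9, 11, 35] -> counters=[0,0,2,0,0,1,0,0,0,1,0,1,0,0,0,0,0,1,0,1,0,1,0,0,0,0,0,0,0,0,0,0,0,0,1,1,0,0,0,0,0,0]
Step 3: insert wq at [4, 20, 32, 36, 38] -> counters=[0,0,2,0,1,1,0,0,0,1,0,1,0,0,0,0,0,1,0,1,1,1,0,0,0,0,0,0,0,0,0,0,1,0,1,1,1,0,1,0,0,0]
Step 4: insert e at [17, 21, 27, 36, 41] -> counters=[0,0,2,0,1,1,0,0,0,1,0,1,0,0,0,0,0,2,0,1,1,2,0,0,0,0,0,1,0,0,0,0,1,0,1,1,2,0,1,0,0,1]
Step 5: insert agy at [15, 21, 25, 27, 38] -> counters=[0,0,2,0,1,1,0,0,0,1,0,1,0,0,0,1,0,2,0,1,1,3,0,0,0,1,0,2,0,0,0,0,1,0,1,1,2,0,2,0,0,1]
Step 6: insert wdf at [3, 10, 25, 26, 38] -> counters=[0,0,2,1,1,1,0,0,0,1,1,1,0,0,0,1,0,2,0,1,1,3,0,0,0,2,1,2,0,0,0,0,1,0,1,1,2,0,3,0,0,1]
Step 7: insert cz at [0, 18, 25, 26, 28] -> counters=[1,0,2,1,1,1,0,0,0,1,1,1,0,0,0,1,0,2,1,1,1,3,0,0,0,3,2,2,1,0,0,0,1,0,1,1,2,0,3,0,0,1]
Step 8: insert o at [2, 7, 10, 28, 40] -> counters=[1,0,3,1,1,1,0,1,0,1,2,1,0,0,0,1,0,2,1,1,1,3,0,0,0,3,2,2,2,0,0,0,1,0,1,1,2,0,3,0,1,1]
Step 9: insert g at [3, 12, 17, 27, 34] -> counters=[1,0,3,2,1,1,0,1,0,1,2,1,1,0,0,1,0,3,1,1,1,3,0,0,0,3,2,3,2,0,0,0,1,0,2,1,2,0,3,0,1,1]
Step 10: insert udg at [16, 27, 30, 39, 41] -> counters=[1,0,3,2,1,1,0,1,0,1,2,1,1,0,0,1,1,3,1,1,1,3,0,0,0,3,2,4,2,0,1,0,1,0,2,1,2,0,3,1,1,2]
Step 11: insert u at [2, 24, 25, 26, 33] -> counters=[1,0,4,2,1,1,0,1,0,1,2,1,1,0,0,1,1,3,1,1,1,3,0,0,1,4,3,4,2,0,1,0,1,1,2,1,2,0,3,1,1,2]
Step 12: insert wfl at [15, 18, 21, 31, 32] -> counters=[1,0,4,2,1,1,0,1,0,1,2,1,1,0,0,2,1,3,2,1,1,4,0,0,1,4,3,4,2,0,1,1,2,1,2,1,2,0,3,1,1,2]
Step 13: delete ieo at [2, 17, 19, 21, 34] -> counters=[1,0,3,2,1,1,0,1,0,1,2,1,1,0,0,2,1,2,2,0,1,3,0,0,1,4,3,4,2,0,1,1,2,1,1,1,2,0,3,1,1,2]
Step 14: delete wfl at [15, 18, 21, 31, 32] -> counters=[1,0,3,2,1,1,0,1,0,1,2,1,1,0,0,1,1,2,1,0,1,2,0,0,1,4,3,4,2,0,1,0,1,1,1,1,2,0,3,1,1,2]
Step 15: insert wq at [4, 20, 32, 36, 38] -> counters=[1,0,3,2,2,1,0,1,0,1,2,1,1,0,0,1,1,2,1,0,2,2,0,0,1,4,3,4,2,0,1,0,2,1,1,1,3,0,4,1,1,2]
Step 16: delete wq at [4, 20, 32, 36, 38] -> counters=[1,0,3,2,1,1,0,1,0,1,2,1,1,0,0,1,1,2,1,0,1,2,0,0,1,4,3,4,2,0,1,0,1,1,1,1,2,0,3,1,1,2]
Step 17: insert e at [17, 21, 27, 36, 41] -> counters=[1,0,3,2,1,1,0,1,0,1,2,1,1,0,0,1,1,3,1,0,1,3,0,0,1,4,3,5,2,0,1,0,1,1,1,1,3,0,3,1,1,3]
Query f: check counters[2]=3 counters[3]=2 counters[6]=0 counters[26]=3 counters[35]=1 -> no

Answer: no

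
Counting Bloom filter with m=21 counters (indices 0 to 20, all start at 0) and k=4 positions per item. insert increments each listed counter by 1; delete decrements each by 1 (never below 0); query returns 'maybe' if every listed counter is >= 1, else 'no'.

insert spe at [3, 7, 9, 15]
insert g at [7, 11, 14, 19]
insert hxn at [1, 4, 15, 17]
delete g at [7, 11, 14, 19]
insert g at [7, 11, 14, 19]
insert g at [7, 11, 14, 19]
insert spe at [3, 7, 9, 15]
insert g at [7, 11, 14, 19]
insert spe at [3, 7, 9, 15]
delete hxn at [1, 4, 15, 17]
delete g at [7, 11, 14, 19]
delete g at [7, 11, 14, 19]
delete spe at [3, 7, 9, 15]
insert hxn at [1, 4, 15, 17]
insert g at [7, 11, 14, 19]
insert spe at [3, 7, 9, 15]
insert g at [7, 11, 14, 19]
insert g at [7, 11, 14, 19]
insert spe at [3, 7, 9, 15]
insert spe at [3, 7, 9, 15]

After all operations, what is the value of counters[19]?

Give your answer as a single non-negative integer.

Answer: 4

Derivation:
Step 1: insert spe at [3, 7, 9, 15] -> counters=[0,0,0,1,0,0,0,1,0,1,0,0,0,0,0,1,0,0,0,0,0]
Step 2: insert g at [7, 11, 14, 19] -> counters=[0,0,0,1,0,0,0,2,0,1,0,1,0,0,1,1,0,0,0,1,0]
Step 3: insert hxn at [1, 4, 15, 17] -> counters=[0,1,0,1,1,0,0,2,0,1,0,1,0,0,1,2,0,1,0,1,0]
Step 4: delete g at [7, 11, 14, 19] -> counters=[0,1,0,1,1,0,0,1,0,1,0,0,0,0,0,2,0,1,0,0,0]
Step 5: insert g at [7, 11, 14, 19] -> counters=[0,1,0,1,1,0,0,2,0,1,0,1,0,0,1,2,0,1,0,1,0]
Step 6: insert g at [7, 11, 14, 19] -> counters=[0,1,0,1,1,0,0,3,0,1,0,2,0,0,2,2,0,1,0,2,0]
Step 7: insert spe at [3, 7, 9, 15] -> counters=[0,1,0,2,1,0,0,4,0,2,0,2,0,0,2,3,0,1,0,2,0]
Step 8: insert g at [7, 11, 14, 19] -> counters=[0,1,0,2,1,0,0,5,0,2,0,3,0,0,3,3,0,1,0,3,0]
Step 9: insert spe at [3, 7, 9, 15] -> counters=[0,1,0,3,1,0,0,6,0,3,0,3,0,0,3,4,0,1,0,3,0]
Step 10: delete hxn at [1, 4, 15, 17] -> counters=[0,0,0,3,0,0,0,6,0,3,0,3,0,0,3,3,0,0,0,3,0]
Step 11: delete g at [7, 11, 14, 19] -> counters=[0,0,0,3,0,0,0,5,0,3,0,2,0,0,2,3,0,0,0,2,0]
Step 12: delete g at [7, 11, 14, 19] -> counters=[0,0,0,3,0,0,0,4,0,3,0,1,0,0,1,3,0,0,0,1,0]
Step 13: delete spe at [3, 7, 9, 15] -> counters=[0,0,0,2,0,0,0,3,0,2,0,1,0,0,1,2,0,0,0,1,0]
Step 14: insert hxn at [1, 4, 15, 17] -> counters=[0,1,0,2,1,0,0,3,0,2,0,1,0,0,1,3,0,1,0,1,0]
Step 15: insert g at [7, 11, 14, 19] -> counters=[0,1,0,2,1,0,0,4,0,2,0,2,0,0,2,3,0,1,0,2,0]
Step 16: insert spe at [3, 7, 9, 15] -> counters=[0,1,0,3,1,0,0,5,0,3,0,2,0,0,2,4,0,1,0,2,0]
Step 17: insert g at [7, 11, 14, 19] -> counters=[0,1,0,3,1,0,0,6,0,3,0,3,0,0,3,4,0,1,0,3,0]
Step 18: insert g at [7, 11, 14, 19] -> counters=[0,1,0,3,1,0,0,7,0,3,0,4,0,0,4,4,0,1,0,4,0]
Step 19: insert spe at [3, 7, 9, 15] -> counters=[0,1,0,4,1,0,0,8,0,4,0,4,0,0,4,5,0,1,0,4,0]
Step 20: insert spe at [3, 7, 9, 15] -> counters=[0,1,0,5,1,0,0,9,0,5,0,4,0,0,4,6,0,1,0,4,0]
Final counters=[0,1,0,5,1,0,0,9,0,5,0,4,0,0,4,6,0,1,0,4,0] -> counters[19]=4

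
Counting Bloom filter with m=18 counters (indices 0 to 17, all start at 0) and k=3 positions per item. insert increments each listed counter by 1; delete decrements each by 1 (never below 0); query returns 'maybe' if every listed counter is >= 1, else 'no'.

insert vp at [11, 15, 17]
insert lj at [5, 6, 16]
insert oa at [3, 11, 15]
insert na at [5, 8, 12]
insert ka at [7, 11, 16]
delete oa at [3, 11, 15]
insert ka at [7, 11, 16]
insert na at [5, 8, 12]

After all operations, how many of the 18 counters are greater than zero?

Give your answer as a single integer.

Answer: 9

Derivation:
Step 1: insert vp at [11, 15, 17] -> counters=[0,0,0,0,0,0,0,0,0,0,0,1,0,0,0,1,0,1]
Step 2: insert lj at [5, 6, 16] -> counters=[0,0,0,0,0,1,1,0,0,0,0,1,0,0,0,1,1,1]
Step 3: insert oa at [3, 11, 15] -> counters=[0,0,0,1,0,1,1,0,0,0,0,2,0,0,0,2,1,1]
Step 4: insert na at [5, 8, 12] -> counters=[0,0,0,1,0,2,1,0,1,0,0,2,1,0,0,2,1,1]
Step 5: insert ka at [7, 11, 16] -> counters=[0,0,0,1,0,2,1,1,1,0,0,3,1,0,0,2,2,1]
Step 6: delete oa at [3, 11, 15] -> counters=[0,0,0,0,0,2,1,1,1,0,0,2,1,0,0,1,2,1]
Step 7: insert ka at [7, 11, 16] -> counters=[0,0,0,0,0,2,1,2,1,0,0,3,1,0,0,1,3,1]
Step 8: insert na at [5, 8, 12] -> counters=[0,0,0,0,0,3,1,2,2,0,0,3,2,0,0,1,3,1]
Final counters=[0,0,0,0,0,3,1,2,2,0,0,3,2,0,0,1,3,1] -> 9 nonzero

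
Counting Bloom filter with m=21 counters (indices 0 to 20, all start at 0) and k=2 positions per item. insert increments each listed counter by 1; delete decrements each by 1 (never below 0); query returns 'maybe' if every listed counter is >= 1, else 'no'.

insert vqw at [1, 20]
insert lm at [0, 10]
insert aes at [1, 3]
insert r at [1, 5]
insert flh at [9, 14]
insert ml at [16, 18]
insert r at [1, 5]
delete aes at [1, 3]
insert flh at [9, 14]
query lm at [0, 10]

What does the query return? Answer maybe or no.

Step 1: insert vqw at [1, 20] -> counters=[0,1,0,0,0,0,0,0,0,0,0,0,0,0,0,0,0,0,0,0,1]
Step 2: insert lm at [0, 10] -> counters=[1,1,0,0,0,0,0,0,0,0,1,0,0,0,0,0,0,0,0,0,1]
Step 3: insert aes at [1, 3] -> counters=[1,2,0,1,0,0,0,0,0,0,1,0,0,0,0,0,0,0,0,0,1]
Step 4: insert r at [1, 5] -> counters=[1,3,0,1,0,1,0,0,0,0,1,0,0,0,0,0,0,0,0,0,1]
Step 5: insert flh at [9, 14] -> counters=[1,3,0,1,0,1,0,0,0,1,1,0,0,0,1,0,0,0,0,0,1]
Step 6: insert ml at [16, 18] -> counters=[1,3,0,1,0,1,0,0,0,1,1,0,0,0,1,0,1,0,1,0,1]
Step 7: insert r at [1, 5] -> counters=[1,4,0,1,0,2,0,0,0,1,1,0,0,0,1,0,1,0,1,0,1]
Step 8: delete aes at [1, 3] -> counters=[1,3,0,0,0,2,0,0,0,1,1,0,0,0,1,0,1,0,1,0,1]
Step 9: insert flh at [9, 14] -> counters=[1,3,0,0,0,2,0,0,0,2,1,0,0,0,2,0,1,0,1,0,1]
Query lm: check counters[0]=1 counters[10]=1 -> maybe

Answer: maybe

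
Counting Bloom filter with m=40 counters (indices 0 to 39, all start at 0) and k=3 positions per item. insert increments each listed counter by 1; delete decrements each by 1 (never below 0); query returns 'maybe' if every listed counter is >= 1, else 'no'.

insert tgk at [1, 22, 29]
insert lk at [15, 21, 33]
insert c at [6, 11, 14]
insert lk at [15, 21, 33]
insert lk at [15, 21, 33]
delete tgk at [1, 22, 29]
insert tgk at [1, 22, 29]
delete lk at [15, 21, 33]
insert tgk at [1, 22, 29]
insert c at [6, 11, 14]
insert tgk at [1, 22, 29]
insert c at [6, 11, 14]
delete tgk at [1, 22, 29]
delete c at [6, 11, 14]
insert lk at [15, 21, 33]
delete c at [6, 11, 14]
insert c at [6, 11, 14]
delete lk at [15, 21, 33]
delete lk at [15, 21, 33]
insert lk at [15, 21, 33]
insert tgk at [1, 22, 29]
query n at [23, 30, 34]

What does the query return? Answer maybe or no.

Answer: no

Derivation:
Step 1: insert tgk at [1, 22, 29] -> counters=[0,1,0,0,0,0,0,0,0,0,0,0,0,0,0,0,0,0,0,0,0,0,1,0,0,0,0,0,0,1,0,0,0,0,0,0,0,0,0,0]
Step 2: insert lk at [15, 21, 33] -> counters=[0,1,0,0,0,0,0,0,0,0,0,0,0,0,0,1,0,0,0,0,0,1,1,0,0,0,0,0,0,1,0,0,0,1,0,0,0,0,0,0]
Step 3: insert c at [6, 11, 14] -> counters=[0,1,0,0,0,0,1,0,0,0,0,1,0,0,1,1,0,0,0,0,0,1,1,0,0,0,0,0,0,1,0,0,0,1,0,0,0,0,0,0]
Step 4: insert lk at [15, 21, 33] -> counters=[0,1,0,0,0,0,1,0,0,0,0,1,0,0,1,2,0,0,0,0,0,2,1,0,0,0,0,0,0,1,0,0,0,2,0,0,0,0,0,0]
Step 5: insert lk at [15, 21, 33] -> counters=[0,1,0,0,0,0,1,0,0,0,0,1,0,0,1,3,0,0,0,0,0,3,1,0,0,0,0,0,0,1,0,0,0,3,0,0,0,0,0,0]
Step 6: delete tgk at [1, 22, 29] -> counters=[0,0,0,0,0,0,1,0,0,0,0,1,0,0,1,3,0,0,0,0,0,3,0,0,0,0,0,0,0,0,0,0,0,3,0,0,0,0,0,0]
Step 7: insert tgk at [1, 22, 29] -> counters=[0,1,0,0,0,0,1,0,0,0,0,1,0,0,1,3,0,0,0,0,0,3,1,0,0,0,0,0,0,1,0,0,0,3,0,0,0,0,0,0]
Step 8: delete lk at [15, 21, 33] -> counters=[0,1,0,0,0,0,1,0,0,0,0,1,0,0,1,2,0,0,0,0,0,2,1,0,0,0,0,0,0,1,0,0,0,2,0,0,0,0,0,0]
Step 9: insert tgk at [1, 22, 29] -> counters=[0,2,0,0,0,0,1,0,0,0,0,1,0,0,1,2,0,0,0,0,0,2,2,0,0,0,0,0,0,2,0,0,0,2,0,0,0,0,0,0]
Step 10: insert c at [6, 11, 14] -> counters=[0,2,0,0,0,0,2,0,0,0,0,2,0,0,2,2,0,0,0,0,0,2,2,0,0,0,0,0,0,2,0,0,0,2,0,0,0,0,0,0]
Step 11: insert tgk at [1, 22, 29] -> counters=[0,3,0,0,0,0,2,0,0,0,0,2,0,0,2,2,0,0,0,0,0,2,3,0,0,0,0,0,0,3,0,0,0,2,0,0,0,0,0,0]
Step 12: insert c at [6, 11, 14] -> counters=[0,3,0,0,0,0,3,0,0,0,0,3,0,0,3,2,0,0,0,0,0,2,3,0,0,0,0,0,0,3,0,0,0,2,0,0,0,0,0,0]
Step 13: delete tgk at [1, 22, 29] -> counters=[0,2,0,0,0,0,3,0,0,0,0,3,0,0,3,2,0,0,0,0,0,2,2,0,0,0,0,0,0,2,0,0,0,2,0,0,0,0,0,0]
Step 14: delete c at [6, 11, 14] -> counters=[0,2,0,0,0,0,2,0,0,0,0,2,0,0,2,2,0,0,0,0,0,2,2,0,0,0,0,0,0,2,0,0,0,2,0,0,0,0,0,0]
Step 15: insert lk at [15, 21, 33] -> counters=[0,2,0,0,0,0,2,0,0,0,0,2,0,0,2,3,0,0,0,0,0,3,2,0,0,0,0,0,0,2,0,0,0,3,0,0,0,0,0,0]
Step 16: delete c at [6, 11, 14] -> counters=[0,2,0,0,0,0,1,0,0,0,0,1,0,0,1,3,0,0,0,0,0,3,2,0,0,0,0,0,0,2,0,0,0,3,0,0,0,0,0,0]
Step 17: insert c at [6, 11, 14] -> counters=[0,2,0,0,0,0,2,0,0,0,0,2,0,0,2,3,0,0,0,0,0,3,2,0,0,0,0,0,0,2,0,0,0,3,0,0,0,0,0,0]
Step 18: delete lk at [15, 21, 33] -> counters=[0,2,0,0,0,0,2,0,0,0,0,2,0,0,2,2,0,0,0,0,0,2,2,0,0,0,0,0,0,2,0,0,0,2,0,0,0,0,0,0]
Step 19: delete lk at [15, 21, 33] -> counters=[0,2,0,0,0,0,2,0,0,0,0,2,0,0,2,1,0,0,0,0,0,1,2,0,0,0,0,0,0,2,0,0,0,1,0,0,0,0,0,0]
Step 20: insert lk at [15, 21, 33] -> counters=[0,2,0,0,0,0,2,0,0,0,0,2,0,0,2,2,0,0,0,0,0,2,2,0,0,0,0,0,0,2,0,0,0,2,0,0,0,0,0,0]
Step 21: insert tgk at [1, 22, 29] -> counters=[0,3,0,0,0,0,2,0,0,0,0,2,0,0,2,2,0,0,0,0,0,2,3,0,0,0,0,0,0,3,0,0,0,2,0,0,0,0,0,0]
Query n: check counters[23]=0 counters[30]=0 counters[34]=0 -> no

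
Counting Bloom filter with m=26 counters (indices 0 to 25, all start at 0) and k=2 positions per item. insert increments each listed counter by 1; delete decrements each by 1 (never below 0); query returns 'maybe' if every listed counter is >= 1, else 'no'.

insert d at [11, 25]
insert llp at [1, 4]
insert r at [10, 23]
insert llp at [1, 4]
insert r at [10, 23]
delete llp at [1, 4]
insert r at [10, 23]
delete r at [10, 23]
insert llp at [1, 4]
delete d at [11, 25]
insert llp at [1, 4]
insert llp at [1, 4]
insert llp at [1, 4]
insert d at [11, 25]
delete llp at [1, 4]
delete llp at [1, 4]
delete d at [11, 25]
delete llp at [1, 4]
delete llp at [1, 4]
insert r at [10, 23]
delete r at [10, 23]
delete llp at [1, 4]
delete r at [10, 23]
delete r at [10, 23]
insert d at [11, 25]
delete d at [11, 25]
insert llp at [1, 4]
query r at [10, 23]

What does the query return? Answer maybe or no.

Answer: no

Derivation:
Step 1: insert d at [11, 25] -> counters=[0,0,0,0,0,0,0,0,0,0,0,1,0,0,0,0,0,0,0,0,0,0,0,0,0,1]
Step 2: insert llp at [1, 4] -> counters=[0,1,0,0,1,0,0,0,0,0,0,1,0,0,0,0,0,0,0,0,0,0,0,0,0,1]
Step 3: insert r at [10, 23] -> counters=[0,1,0,0,1,0,0,0,0,0,1,1,0,0,0,0,0,0,0,0,0,0,0,1,0,1]
Step 4: insert llp at [1, 4] -> counters=[0,2,0,0,2,0,0,0,0,0,1,1,0,0,0,0,0,0,0,0,0,0,0,1,0,1]
Step 5: insert r at [10, 23] -> counters=[0,2,0,0,2,0,0,0,0,0,2,1,0,0,0,0,0,0,0,0,0,0,0,2,0,1]
Step 6: delete llp at [1, 4] -> counters=[0,1,0,0,1,0,0,0,0,0,2,1,0,0,0,0,0,0,0,0,0,0,0,2,0,1]
Step 7: insert r at [10, 23] -> counters=[0,1,0,0,1,0,0,0,0,0,3,1,0,0,0,0,0,0,0,0,0,0,0,3,0,1]
Step 8: delete r at [10, 23] -> counters=[0,1,0,0,1,0,0,0,0,0,2,1,0,0,0,0,0,0,0,0,0,0,0,2,0,1]
Step 9: insert llp at [1, 4] -> counters=[0,2,0,0,2,0,0,0,0,0,2,1,0,0,0,0,0,0,0,0,0,0,0,2,0,1]
Step 10: delete d at [11, 25] -> counters=[0,2,0,0,2,0,0,0,0,0,2,0,0,0,0,0,0,0,0,0,0,0,0,2,0,0]
Step 11: insert llp at [1, 4] -> counters=[0,3,0,0,3,0,0,0,0,0,2,0,0,0,0,0,0,0,0,0,0,0,0,2,0,0]
Step 12: insert llp at [1, 4] -> counters=[0,4,0,0,4,0,0,0,0,0,2,0,0,0,0,0,0,0,0,0,0,0,0,2,0,0]
Step 13: insert llp at [1, 4] -> counters=[0,5,0,0,5,0,0,0,0,0,2,0,0,0,0,0,0,0,0,0,0,0,0,2,0,0]
Step 14: insert d at [11, 25] -> counters=[0,5,0,0,5,0,0,0,0,0,2,1,0,0,0,0,0,0,0,0,0,0,0,2,0,1]
Step 15: delete llp at [1, 4] -> counters=[0,4,0,0,4,0,0,0,0,0,2,1,0,0,0,0,0,0,0,0,0,0,0,2,0,1]
Step 16: delete llp at [1, 4] -> counters=[0,3,0,0,3,0,0,0,0,0,2,1,0,0,0,0,0,0,0,0,0,0,0,2,0,1]
Step 17: delete d at [11, 25] -> counters=[0,3,0,0,3,0,0,0,0,0,2,0,0,0,0,0,0,0,0,0,0,0,0,2,0,0]
Step 18: delete llp at [1, 4] -> counters=[0,2,0,0,2,0,0,0,0,0,2,0,0,0,0,0,0,0,0,0,0,0,0,2,0,0]
Step 19: delete llp at [1, 4] -> counters=[0,1,0,0,1,0,0,0,0,0,2,0,0,0,0,0,0,0,0,0,0,0,0,2,0,0]
Step 20: insert r at [10, 23] -> counters=[0,1,0,0,1,0,0,0,0,0,3,0,0,0,0,0,0,0,0,0,0,0,0,3,0,0]
Step 21: delete r at [10, 23] -> counters=[0,1,0,0,1,0,0,0,0,0,2,0,0,0,0,0,0,0,0,0,0,0,0,2,0,0]
Step 22: delete llp at [1, 4] -> counters=[0,0,0,0,0,0,0,0,0,0,2,0,0,0,0,0,0,0,0,0,0,0,0,2,0,0]
Step 23: delete r at [10, 23] -> counters=[0,0,0,0,0,0,0,0,0,0,1,0,0,0,0,0,0,0,0,0,0,0,0,1,0,0]
Step 24: delete r at [10, 23] -> counters=[0,0,0,0,0,0,0,0,0,0,0,0,0,0,0,0,0,0,0,0,0,0,0,0,0,0]
Step 25: insert d at [11, 25] -> counters=[0,0,0,0,0,0,0,0,0,0,0,1,0,0,0,0,0,0,0,0,0,0,0,0,0,1]
Step 26: delete d at [11, 25] -> counters=[0,0,0,0,0,0,0,0,0,0,0,0,0,0,0,0,0,0,0,0,0,0,0,0,0,0]
Step 27: insert llp at [1, 4] -> counters=[0,1,0,0,1,0,0,0,0,0,0,0,0,0,0,0,0,0,0,0,0,0,0,0,0,0]
Query r: check counters[10]=0 counters[23]=0 -> no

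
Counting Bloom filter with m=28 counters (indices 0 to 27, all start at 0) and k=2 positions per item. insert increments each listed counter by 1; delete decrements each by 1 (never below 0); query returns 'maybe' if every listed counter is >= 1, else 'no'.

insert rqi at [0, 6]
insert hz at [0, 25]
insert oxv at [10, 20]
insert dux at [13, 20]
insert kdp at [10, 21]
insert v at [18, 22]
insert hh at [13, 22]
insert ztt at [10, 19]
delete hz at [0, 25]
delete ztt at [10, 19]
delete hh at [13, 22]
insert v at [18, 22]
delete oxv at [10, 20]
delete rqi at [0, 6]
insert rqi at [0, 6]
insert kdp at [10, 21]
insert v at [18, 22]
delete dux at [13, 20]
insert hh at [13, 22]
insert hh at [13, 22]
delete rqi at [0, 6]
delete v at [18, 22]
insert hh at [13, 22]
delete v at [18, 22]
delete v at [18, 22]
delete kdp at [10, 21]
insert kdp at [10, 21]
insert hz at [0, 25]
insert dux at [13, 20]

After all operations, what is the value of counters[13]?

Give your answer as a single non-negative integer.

Step 1: insert rqi at [0, 6] -> counters=[1,0,0,0,0,0,1,0,0,0,0,0,0,0,0,0,0,0,0,0,0,0,0,0,0,0,0,0]
Step 2: insert hz at [0, 25] -> counters=[2,0,0,0,0,0,1,0,0,0,0,0,0,0,0,0,0,0,0,0,0,0,0,0,0,1,0,0]
Step 3: insert oxv at [10, 20] -> counters=[2,0,0,0,0,0,1,0,0,0,1,0,0,0,0,0,0,0,0,0,1,0,0,0,0,1,0,0]
Step 4: insert dux at [13, 20] -> counters=[2,0,0,0,0,0,1,0,0,0,1,0,0,1,0,0,0,0,0,0,2,0,0,0,0,1,0,0]
Step 5: insert kdp at [10, 21] -> counters=[2,0,0,0,0,0,1,0,0,0,2,0,0,1,0,0,0,0,0,0,2,1,0,0,0,1,0,0]
Step 6: insert v at [18, 22] -> counters=[2,0,0,0,0,0,1,0,0,0,2,0,0,1,0,0,0,0,1,0,2,1,1,0,0,1,0,0]
Step 7: insert hh at [13, 22] -> counters=[2,0,0,0,0,0,1,0,0,0,2,0,0,2,0,0,0,0,1,0,2,1,2,0,0,1,0,0]
Step 8: insert ztt at [10, 19] -> counters=[2,0,0,0,0,0,1,0,0,0,3,0,0,2,0,0,0,0,1,1,2,1,2,0,0,1,0,0]
Step 9: delete hz at [0, 25] -> counters=[1,0,0,0,0,0,1,0,0,0,3,0,0,2,0,0,0,0,1,1,2,1,2,0,0,0,0,0]
Step 10: delete ztt at [10, 19] -> counters=[1,0,0,0,0,0,1,0,0,0,2,0,0,2,0,0,0,0,1,0,2,1,2,0,0,0,0,0]
Step 11: delete hh at [13, 22] -> counters=[1,0,0,0,0,0,1,0,0,0,2,0,0,1,0,0,0,0,1,0,2,1,1,0,0,0,0,0]
Step 12: insert v at [18, 22] -> counters=[1,0,0,0,0,0,1,0,0,0,2,0,0,1,0,0,0,0,2,0,2,1,2,0,0,0,0,0]
Step 13: delete oxv at [10, 20] -> counters=[1,0,0,0,0,0,1,0,0,0,1,0,0,1,0,0,0,0,2,0,1,1,2,0,0,0,0,0]
Step 14: delete rqi at [0, 6] -> counters=[0,0,0,0,0,0,0,0,0,0,1,0,0,1,0,0,0,0,2,0,1,1,2,0,0,0,0,0]
Step 15: insert rqi at [0, 6] -> counters=[1,0,0,0,0,0,1,0,0,0,1,0,0,1,0,0,0,0,2,0,1,1,2,0,0,0,0,0]
Step 16: insert kdp at [10, 21] -> counters=[1,0,0,0,0,0,1,0,0,0,2,0,0,1,0,0,0,0,2,0,1,2,2,0,0,0,0,0]
Step 17: insert v at [18, 22] -> counters=[1,0,0,0,0,0,1,0,0,0,2,0,0,1,0,0,0,0,3,0,1,2,3,0,0,0,0,0]
Step 18: delete dux at [13, 20] -> counters=[1,0,0,0,0,0,1,0,0,0,2,0,0,0,0,0,0,0,3,0,0,2,3,0,0,0,0,0]
Step 19: insert hh at [13, 22] -> counters=[1,0,0,0,0,0,1,0,0,0,2,0,0,1,0,0,0,0,3,0,0,2,4,0,0,0,0,0]
Step 20: insert hh at [13, 22] -> counters=[1,0,0,0,0,0,1,0,0,0,2,0,0,2,0,0,0,0,3,0,0,2,5,0,0,0,0,0]
Step 21: delete rqi at [0, 6] -> counters=[0,0,0,0,0,0,0,0,0,0,2,0,0,2,0,0,0,0,3,0,0,2,5,0,0,0,0,0]
Step 22: delete v at [18, 22] -> counters=[0,0,0,0,0,0,0,0,0,0,2,0,0,2,0,0,0,0,2,0,0,2,4,0,0,0,0,0]
Step 23: insert hh at [13, 22] -> counters=[0,0,0,0,0,0,0,0,0,0,2,0,0,3,0,0,0,0,2,0,0,2,5,0,0,0,0,0]
Step 24: delete v at [18, 22] -> counters=[0,0,0,0,0,0,0,0,0,0,2,0,0,3,0,0,0,0,1,0,0,2,4,0,0,0,0,0]
Step 25: delete v at [18, 22] -> counters=[0,0,0,0,0,0,0,0,0,0,2,0,0,3,0,0,0,0,0,0,0,2,3,0,0,0,0,0]
Step 26: delete kdp at [10, 21] -> counters=[0,0,0,0,0,0,0,0,0,0,1,0,0,3,0,0,0,0,0,0,0,1,3,0,0,0,0,0]
Step 27: insert kdp at [10, 21] -> counters=[0,0,0,0,0,0,0,0,0,0,2,0,0,3,0,0,0,0,0,0,0,2,3,0,0,0,0,0]
Step 28: insert hz at [0, 25] -> counters=[1,0,0,0,0,0,0,0,0,0,2,0,0,3,0,0,0,0,0,0,0,2,3,0,0,1,0,0]
Step 29: insert dux at [13, 20] -> counters=[1,0,0,0,0,0,0,0,0,0,2,0,0,4,0,0,0,0,0,0,1,2,3,0,0,1,0,0]
Final counters=[1,0,0,0,0,0,0,0,0,0,2,0,0,4,0,0,0,0,0,0,1,2,3,0,0,1,0,0] -> counters[13]=4

Answer: 4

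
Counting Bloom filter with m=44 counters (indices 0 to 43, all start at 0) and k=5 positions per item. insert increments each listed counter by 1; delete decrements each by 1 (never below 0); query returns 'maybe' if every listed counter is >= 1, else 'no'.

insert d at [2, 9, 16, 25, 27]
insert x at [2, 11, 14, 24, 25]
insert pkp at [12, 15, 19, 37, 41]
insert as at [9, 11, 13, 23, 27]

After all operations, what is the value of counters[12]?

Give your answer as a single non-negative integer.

Answer: 1

Derivation:
Step 1: insert d at [2, 9, 16, 25, 27] -> counters=[0,0,1,0,0,0,0,0,0,1,0,0,0,0,0,0,1,0,0,0,0,0,0,0,0,1,0,1,0,0,0,0,0,0,0,0,0,0,0,0,0,0,0,0]
Step 2: insert x at [2, 11, 14, 24, 25] -> counters=[0,0,2,0,0,0,0,0,0,1,0,1,0,0,1,0,1,0,0,0,0,0,0,0,1,2,0,1,0,0,0,0,0,0,0,0,0,0,0,0,0,0,0,0]
Step 3: insert pkp at [12, 15, 19, 37, 41] -> counters=[0,0,2,0,0,0,0,0,0,1,0,1,1,0,1,1,1,0,0,1,0,0,0,0,1,2,0,1,0,0,0,0,0,0,0,0,0,1,0,0,0,1,0,0]
Step 4: insert as at [9, 11, 13, 23, 27] -> counters=[0,0,2,0,0,0,0,0,0,2,0,2,1,1,1,1,1,0,0,1,0,0,0,1,1,2,0,2,0,0,0,0,0,0,0,0,0,1,0,0,0,1,0,0]
Final counters=[0,0,2,0,0,0,0,0,0,2,0,2,1,1,1,1,1,0,0,1,0,0,0,1,1,2,0,2,0,0,0,0,0,0,0,0,0,1,0,0,0,1,0,0] -> counters[12]=1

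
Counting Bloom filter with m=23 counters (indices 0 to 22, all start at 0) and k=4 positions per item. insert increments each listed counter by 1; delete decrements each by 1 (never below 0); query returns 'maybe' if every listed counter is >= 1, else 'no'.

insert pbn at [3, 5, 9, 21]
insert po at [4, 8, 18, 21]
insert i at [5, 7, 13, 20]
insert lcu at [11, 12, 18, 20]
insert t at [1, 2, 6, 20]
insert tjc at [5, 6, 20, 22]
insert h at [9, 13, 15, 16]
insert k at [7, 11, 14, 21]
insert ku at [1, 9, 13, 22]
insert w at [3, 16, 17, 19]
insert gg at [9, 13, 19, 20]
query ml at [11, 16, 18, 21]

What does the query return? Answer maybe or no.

Answer: maybe

Derivation:
Step 1: insert pbn at [3, 5, 9, 21] -> counters=[0,0,0,1,0,1,0,0,0,1,0,0,0,0,0,0,0,0,0,0,0,1,0]
Step 2: insert po at [4, 8, 18, 21] -> counters=[0,0,0,1,1,1,0,0,1,1,0,0,0,0,0,0,0,0,1,0,0,2,0]
Step 3: insert i at [5, 7, 13, 20] -> counters=[0,0,0,1,1,2,0,1,1,1,0,0,0,1,0,0,0,0,1,0,1,2,0]
Step 4: insert lcu at [11, 12, 18, 20] -> counters=[0,0,0,1,1,2,0,1,1,1,0,1,1,1,0,0,0,0,2,0,2,2,0]
Step 5: insert t at [1, 2, 6, 20] -> counters=[0,1,1,1,1,2,1,1,1,1,0,1,1,1,0,0,0,0,2,0,3,2,0]
Step 6: insert tjc at [5, 6, 20, 22] -> counters=[0,1,1,1,1,3,2,1,1,1,0,1,1,1,0,0,0,0,2,0,4,2,1]
Step 7: insert h at [9, 13, 15, 16] -> counters=[0,1,1,1,1,3,2,1,1,2,0,1,1,2,0,1,1,0,2,0,4,2,1]
Step 8: insert k at [7, 11, 14, 21] -> counters=[0,1,1,1,1,3,2,2,1,2,0,2,1,2,1,1,1,0,2,0,4,3,1]
Step 9: insert ku at [1, 9, 13, 22] -> counters=[0,2,1,1,1,3,2,2,1,3,0,2,1,3,1,1,1,0,2,0,4,3,2]
Step 10: insert w at [3, 16, 17, 19] -> counters=[0,2,1,2,1,3,2,2,1,3,0,2,1,3,1,1,2,1,2,1,4,3,2]
Step 11: insert gg at [9, 13, 19, 20] -> counters=[0,2,1,2,1,3,2,2,1,4,0,2,1,4,1,1,2,1,2,2,5,3,2]
Query ml: check counters[11]=2 counters[16]=2 counters[18]=2 counters[21]=3 -> maybe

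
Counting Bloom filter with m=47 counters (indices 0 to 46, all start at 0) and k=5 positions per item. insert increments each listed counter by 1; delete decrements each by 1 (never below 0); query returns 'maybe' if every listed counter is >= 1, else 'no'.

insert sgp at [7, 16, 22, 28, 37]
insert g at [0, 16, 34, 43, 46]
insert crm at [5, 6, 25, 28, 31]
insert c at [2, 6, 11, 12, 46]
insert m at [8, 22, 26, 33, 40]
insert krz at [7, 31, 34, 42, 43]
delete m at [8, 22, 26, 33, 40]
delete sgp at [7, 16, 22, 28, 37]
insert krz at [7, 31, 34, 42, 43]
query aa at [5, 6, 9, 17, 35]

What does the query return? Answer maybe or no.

Answer: no

Derivation:
Step 1: insert sgp at [7, 16, 22, 28, 37] -> counters=[0,0,0,0,0,0,0,1,0,0,0,0,0,0,0,0,1,0,0,0,0,0,1,0,0,0,0,0,1,0,0,0,0,0,0,0,0,1,0,0,0,0,0,0,0,0,0]
Step 2: insert g at [0, 16, 34, 43, 46] -> counters=[1,0,0,0,0,0,0,1,0,0,0,0,0,0,0,0,2,0,0,0,0,0,1,0,0,0,0,0,1,0,0,0,0,0,1,0,0,1,0,0,0,0,0,1,0,0,1]
Step 3: insert crm at [5, 6, 25, 28, 31] -> counters=[1,0,0,0,0,1,1,1,0,0,0,0,0,0,0,0,2,0,0,0,0,0,1,0,0,1,0,0,2,0,0,1,0,0,1,0,0,1,0,0,0,0,0,1,0,0,1]
Step 4: insert c at [2, 6, 11, 12, 46] -> counters=[1,0,1,0,0,1,2,1,0,0,0,1,1,0,0,0,2,0,0,0,0,0,1,0,0,1,0,0,2,0,0,1,0,0,1,0,0,1,0,0,0,0,0,1,0,0,2]
Step 5: insert m at [8, 22, 26, 33, 40] -> counters=[1,0,1,0,0,1,2,1,1,0,0,1,1,0,0,0,2,0,0,0,0,0,2,0,0,1,1,0,2,0,0,1,0,1,1,0,0,1,0,0,1,0,0,1,0,0,2]
Step 6: insert krz at [7, 31, 34, 42, 43] -> counters=[1,0,1,0,0,1,2,2,1,0,0,1,1,0,0,0,2,0,0,0,0,0,2,0,0,1,1,0,2,0,0,2,0,1,2,0,0,1,0,0,1,0,1,2,0,0,2]
Step 7: delete m at [8, 22, 26, 33, 40] -> counters=[1,0,1,0,0,1,2,2,0,0,0,1,1,0,0,0,2,0,0,0,0,0,1,0,0,1,0,0,2,0,0,2,0,0,2,0,0,1,0,0,0,0,1,2,0,0,2]
Step 8: delete sgp at [7, 16, 22, 28, 37] -> counters=[1,0,1,0,0,1,2,1,0,0,0,1,1,0,0,0,1,0,0,0,0,0,0,0,0,1,0,0,1,0,0,2,0,0,2,0,0,0,0,0,0,0,1,2,0,0,2]
Step 9: insert krz at [7, 31, 34, 42, 43] -> counters=[1,0,1,0,0,1,2,2,0,0,0,1,1,0,0,0,1,0,0,0,0,0,0,0,0,1,0,0,1,0,0,3,0,0,3,0,0,0,0,0,0,0,2,3,0,0,2]
Query aa: check counters[5]=1 counters[6]=2 counters[9]=0 counters[17]=0 counters[35]=0 -> no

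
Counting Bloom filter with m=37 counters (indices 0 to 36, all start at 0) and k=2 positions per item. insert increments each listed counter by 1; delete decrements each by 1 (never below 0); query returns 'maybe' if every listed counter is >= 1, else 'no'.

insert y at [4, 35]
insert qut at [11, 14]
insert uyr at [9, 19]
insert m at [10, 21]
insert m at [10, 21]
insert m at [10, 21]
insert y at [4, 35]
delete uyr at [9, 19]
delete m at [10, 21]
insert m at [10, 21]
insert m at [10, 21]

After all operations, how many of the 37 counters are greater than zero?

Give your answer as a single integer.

Step 1: insert y at [4, 35] -> counters=[0,0,0,0,1,0,0,0,0,0,0,0,0,0,0,0,0,0,0,0,0,0,0,0,0,0,0,0,0,0,0,0,0,0,0,1,0]
Step 2: insert qut at [11, 14] -> counters=[0,0,0,0,1,0,0,0,0,0,0,1,0,0,1,0,0,0,0,0,0,0,0,0,0,0,0,0,0,0,0,0,0,0,0,1,0]
Step 3: insert uyr at [9, 19] -> counters=[0,0,0,0,1,0,0,0,0,1,0,1,0,0,1,0,0,0,0,1,0,0,0,0,0,0,0,0,0,0,0,0,0,0,0,1,0]
Step 4: insert m at [10, 21] -> counters=[0,0,0,0,1,0,0,0,0,1,1,1,0,0,1,0,0,0,0,1,0,1,0,0,0,0,0,0,0,0,0,0,0,0,0,1,0]
Step 5: insert m at [10, 21] -> counters=[0,0,0,0,1,0,0,0,0,1,2,1,0,0,1,0,0,0,0,1,0,2,0,0,0,0,0,0,0,0,0,0,0,0,0,1,0]
Step 6: insert m at [10, 21] -> counters=[0,0,0,0,1,0,0,0,0,1,3,1,0,0,1,0,0,0,0,1,0,3,0,0,0,0,0,0,0,0,0,0,0,0,0,1,0]
Step 7: insert y at [4, 35] -> counters=[0,0,0,0,2,0,0,0,0,1,3,1,0,0,1,0,0,0,0,1,0,3,0,0,0,0,0,0,0,0,0,0,0,0,0,2,0]
Step 8: delete uyr at [9, 19] -> counters=[0,0,0,0,2,0,0,0,0,0,3,1,0,0,1,0,0,0,0,0,0,3,0,0,0,0,0,0,0,0,0,0,0,0,0,2,0]
Step 9: delete m at [10, 21] -> counters=[0,0,0,0,2,0,0,0,0,0,2,1,0,0,1,0,0,0,0,0,0,2,0,0,0,0,0,0,0,0,0,0,0,0,0,2,0]
Step 10: insert m at [10, 21] -> counters=[0,0,0,0,2,0,0,0,0,0,3,1,0,0,1,0,0,0,0,0,0,3,0,0,0,0,0,0,0,0,0,0,0,0,0,2,0]
Step 11: insert m at [10, 21] -> counters=[0,0,0,0,2,0,0,0,0,0,4,1,0,0,1,0,0,0,0,0,0,4,0,0,0,0,0,0,0,0,0,0,0,0,0,2,0]
Final counters=[0,0,0,0,2,0,0,0,0,0,4,1,0,0,1,0,0,0,0,0,0,4,0,0,0,0,0,0,0,0,0,0,0,0,0,2,0] -> 6 nonzero

Answer: 6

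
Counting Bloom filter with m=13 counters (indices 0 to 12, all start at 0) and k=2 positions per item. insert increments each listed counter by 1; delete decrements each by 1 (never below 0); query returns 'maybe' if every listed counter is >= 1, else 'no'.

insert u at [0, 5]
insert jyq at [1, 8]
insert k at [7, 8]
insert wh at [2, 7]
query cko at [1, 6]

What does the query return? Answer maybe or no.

Answer: no

Derivation:
Step 1: insert u at [0, 5] -> counters=[1,0,0,0,0,1,0,0,0,0,0,0,0]
Step 2: insert jyq at [1, 8] -> counters=[1,1,0,0,0,1,0,0,1,0,0,0,0]
Step 3: insert k at [7, 8] -> counters=[1,1,0,0,0,1,0,1,2,0,0,0,0]
Step 4: insert wh at [2, 7] -> counters=[1,1,1,0,0,1,0,2,2,0,0,0,0]
Query cko: check counters[1]=1 counters[6]=0 -> no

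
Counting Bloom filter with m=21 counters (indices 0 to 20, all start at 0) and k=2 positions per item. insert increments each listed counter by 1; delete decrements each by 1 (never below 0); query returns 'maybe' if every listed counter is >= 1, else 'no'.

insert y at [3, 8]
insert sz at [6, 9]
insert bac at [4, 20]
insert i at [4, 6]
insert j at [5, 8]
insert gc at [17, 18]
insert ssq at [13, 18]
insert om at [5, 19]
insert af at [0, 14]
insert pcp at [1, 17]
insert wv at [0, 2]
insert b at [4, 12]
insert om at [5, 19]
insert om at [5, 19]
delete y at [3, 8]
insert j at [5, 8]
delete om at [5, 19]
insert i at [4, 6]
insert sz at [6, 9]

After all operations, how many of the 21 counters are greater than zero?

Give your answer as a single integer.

Step 1: insert y at [3, 8] -> counters=[0,0,0,1,0,0,0,0,1,0,0,0,0,0,0,0,0,0,0,0,0]
Step 2: insert sz at [6, 9] -> counters=[0,0,0,1,0,0,1,0,1,1,0,0,0,0,0,0,0,0,0,0,0]
Step 3: insert bac at [4, 20] -> counters=[0,0,0,1,1,0,1,0,1,1,0,0,0,0,0,0,0,0,0,0,1]
Step 4: insert i at [4, 6] -> counters=[0,0,0,1,2,0,2,0,1,1,0,0,0,0,0,0,0,0,0,0,1]
Step 5: insert j at [5, 8] -> counters=[0,0,0,1,2,1,2,0,2,1,0,0,0,0,0,0,0,0,0,0,1]
Step 6: insert gc at [17, 18] -> counters=[0,0,0,1,2,1,2,0,2,1,0,0,0,0,0,0,0,1,1,0,1]
Step 7: insert ssq at [13, 18] -> counters=[0,0,0,1,2,1,2,0,2,1,0,0,0,1,0,0,0,1,2,0,1]
Step 8: insert om at [5, 19] -> counters=[0,0,0,1,2,2,2,0,2,1,0,0,0,1,0,0,0,1,2,1,1]
Step 9: insert af at [0, 14] -> counters=[1,0,0,1,2,2,2,0,2,1,0,0,0,1,1,0,0,1,2,1,1]
Step 10: insert pcp at [1, 17] -> counters=[1,1,0,1,2,2,2,0,2,1,0,0,0,1,1,0,0,2,2,1,1]
Step 11: insert wv at [0, 2] -> counters=[2,1,1,1,2,2,2,0,2,1,0,0,0,1,1,0,0,2,2,1,1]
Step 12: insert b at [4, 12] -> counters=[2,1,1,1,3,2,2,0,2,1,0,0,1,1,1,0,0,2,2,1,1]
Step 13: insert om at [5, 19] -> counters=[2,1,1,1,3,3,2,0,2,1,0,0,1,1,1,0,0,2,2,2,1]
Step 14: insert om at [5, 19] -> counters=[2,1,1,1,3,4,2,0,2,1,0,0,1,1,1,0,0,2,2,3,1]
Step 15: delete y at [3, 8] -> counters=[2,1,1,0,3,4,2,0,1,1,0,0,1,1,1,0,0,2,2,3,1]
Step 16: insert j at [5, 8] -> counters=[2,1,1,0,3,5,2,0,2,1,0,0,1,1,1,0,0,2,2,3,1]
Step 17: delete om at [5, 19] -> counters=[2,1,1,0,3,4,2,0,2,1,0,0,1,1,1,0,0,2,2,2,1]
Step 18: insert i at [4, 6] -> counters=[2,1,1,0,4,4,3,0,2,1,0,0,1,1,1,0,0,2,2,2,1]
Step 19: insert sz at [6, 9] -> counters=[2,1,1,0,4,4,4,0,2,2,0,0,1,1,1,0,0,2,2,2,1]
Final counters=[2,1,1,0,4,4,4,0,2,2,0,0,1,1,1,0,0,2,2,2,1] -> 15 nonzero

Answer: 15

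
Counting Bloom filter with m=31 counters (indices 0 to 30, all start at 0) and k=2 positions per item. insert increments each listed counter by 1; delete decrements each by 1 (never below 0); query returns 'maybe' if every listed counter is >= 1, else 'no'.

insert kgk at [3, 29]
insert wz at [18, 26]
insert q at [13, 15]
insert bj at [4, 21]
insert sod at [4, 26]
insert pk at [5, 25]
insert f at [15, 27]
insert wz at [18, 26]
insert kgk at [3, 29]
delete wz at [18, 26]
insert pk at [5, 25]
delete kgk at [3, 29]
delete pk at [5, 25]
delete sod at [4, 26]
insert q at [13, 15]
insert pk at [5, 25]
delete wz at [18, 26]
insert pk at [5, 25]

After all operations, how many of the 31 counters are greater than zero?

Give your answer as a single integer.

Step 1: insert kgk at [3, 29] -> counters=[0,0,0,1,0,0,0,0,0,0,0,0,0,0,0,0,0,0,0,0,0,0,0,0,0,0,0,0,0,1,0]
Step 2: insert wz at [18, 26] -> counters=[0,0,0,1,0,0,0,0,0,0,0,0,0,0,0,0,0,0,1,0,0,0,0,0,0,0,1,0,0,1,0]
Step 3: insert q at [13, 15] -> counters=[0,0,0,1,0,0,0,0,0,0,0,0,0,1,0,1,0,0,1,0,0,0,0,0,0,0,1,0,0,1,0]
Step 4: insert bj at [4, 21] -> counters=[0,0,0,1,1,0,0,0,0,0,0,0,0,1,0,1,0,0,1,0,0,1,0,0,0,0,1,0,0,1,0]
Step 5: insert sod at [4, 26] -> counters=[0,0,0,1,2,0,0,0,0,0,0,0,0,1,0,1,0,0,1,0,0,1,0,0,0,0,2,0,0,1,0]
Step 6: insert pk at [5, 25] -> counters=[0,0,0,1,2,1,0,0,0,0,0,0,0,1,0,1,0,0,1,0,0,1,0,0,0,1,2,0,0,1,0]
Step 7: insert f at [15, 27] -> counters=[0,0,0,1,2,1,0,0,0,0,0,0,0,1,0,2,0,0,1,0,0,1,0,0,0,1,2,1,0,1,0]
Step 8: insert wz at [18, 26] -> counters=[0,0,0,1,2,1,0,0,0,0,0,0,0,1,0,2,0,0,2,0,0,1,0,0,0,1,3,1,0,1,0]
Step 9: insert kgk at [3, 29] -> counters=[0,0,0,2,2,1,0,0,0,0,0,0,0,1,0,2,0,0,2,0,0,1,0,0,0,1,3,1,0,2,0]
Step 10: delete wz at [18, 26] -> counters=[0,0,0,2,2,1,0,0,0,0,0,0,0,1,0,2,0,0,1,0,0,1,0,0,0,1,2,1,0,2,0]
Step 11: insert pk at [5, 25] -> counters=[0,0,0,2,2,2,0,0,0,0,0,0,0,1,0,2,0,0,1,0,0,1,0,0,0,2,2,1,0,2,0]
Step 12: delete kgk at [3, 29] -> counters=[0,0,0,1,2,2,0,0,0,0,0,0,0,1,0,2,0,0,1,0,0,1,0,0,0,2,2,1,0,1,0]
Step 13: delete pk at [5, 25] -> counters=[0,0,0,1,2,1,0,0,0,0,0,0,0,1,0,2,0,0,1,0,0,1,0,0,0,1,2,1,0,1,0]
Step 14: delete sod at [4, 26] -> counters=[0,0,0,1,1,1,0,0,0,0,0,0,0,1,0,2,0,0,1,0,0,1,0,0,0,1,1,1,0,1,0]
Step 15: insert q at [13, 15] -> counters=[0,0,0,1,1,1,0,0,0,0,0,0,0,2,0,3,0,0,1,0,0,1,0,0,0,1,1,1,0,1,0]
Step 16: insert pk at [5, 25] -> counters=[0,0,0,1,1,2,0,0,0,0,0,0,0,2,0,3,0,0,1,0,0,1,0,0,0,2,1,1,0,1,0]
Step 17: delete wz at [18, 26] -> counters=[0,0,0,1,1,2,0,0,0,0,0,0,0,2,0,3,0,0,0,0,0,1,0,0,0,2,0,1,0,1,0]
Step 18: insert pk at [5, 25] -> counters=[0,0,0,1,1,3,0,0,0,0,0,0,0,2,0,3,0,0,0,0,0,1,0,0,0,3,0,1,0,1,0]
Final counters=[0,0,0,1,1,3,0,0,0,0,0,0,0,2,0,3,0,0,0,0,0,1,0,0,0,3,0,1,0,1,0] -> 9 nonzero

Answer: 9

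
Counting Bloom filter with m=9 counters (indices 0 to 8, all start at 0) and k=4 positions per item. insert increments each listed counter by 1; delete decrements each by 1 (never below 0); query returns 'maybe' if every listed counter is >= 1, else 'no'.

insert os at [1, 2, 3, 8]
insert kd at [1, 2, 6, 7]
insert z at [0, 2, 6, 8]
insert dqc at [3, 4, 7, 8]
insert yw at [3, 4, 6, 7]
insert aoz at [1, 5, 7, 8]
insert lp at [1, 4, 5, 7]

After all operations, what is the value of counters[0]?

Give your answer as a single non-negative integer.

Answer: 1

Derivation:
Step 1: insert os at [1, 2, 3, 8] -> counters=[0,1,1,1,0,0,0,0,1]
Step 2: insert kd at [1, 2, 6, 7] -> counters=[0,2,2,1,0,0,1,1,1]
Step 3: insert z at [0, 2, 6, 8] -> counters=[1,2,3,1,0,0,2,1,2]
Step 4: insert dqc at [3, 4, 7, 8] -> counters=[1,2,3,2,1,0,2,2,3]
Step 5: insert yw at [3, 4, 6, 7] -> counters=[1,2,3,3,2,0,3,3,3]
Step 6: insert aoz at [1, 5, 7, 8] -> counters=[1,3,3,3,2,1,3,4,4]
Step 7: insert lp at [1, 4, 5, 7] -> counters=[1,4,3,3,3,2,3,5,4]
Final counters=[1,4,3,3,3,2,3,5,4] -> counters[0]=1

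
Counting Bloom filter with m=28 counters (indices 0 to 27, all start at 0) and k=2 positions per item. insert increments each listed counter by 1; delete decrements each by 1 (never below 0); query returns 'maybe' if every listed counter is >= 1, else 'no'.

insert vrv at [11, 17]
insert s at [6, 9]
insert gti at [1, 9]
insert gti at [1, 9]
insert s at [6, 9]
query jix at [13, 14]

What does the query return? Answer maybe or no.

Step 1: insert vrv at [11, 17] -> counters=[0,0,0,0,0,0,0,0,0,0,0,1,0,0,0,0,0,1,0,0,0,0,0,0,0,0,0,0]
Step 2: insert s at [6, 9] -> counters=[0,0,0,0,0,0,1,0,0,1,0,1,0,0,0,0,0,1,0,0,0,0,0,0,0,0,0,0]
Step 3: insert gti at [1, 9] -> counters=[0,1,0,0,0,0,1,0,0,2,0,1,0,0,0,0,0,1,0,0,0,0,0,0,0,0,0,0]
Step 4: insert gti at [1, 9] -> counters=[0,2,0,0,0,0,1,0,0,3,0,1,0,0,0,0,0,1,0,0,0,0,0,0,0,0,0,0]
Step 5: insert s at [6, 9] -> counters=[0,2,0,0,0,0,2,0,0,4,0,1,0,0,0,0,0,1,0,0,0,0,0,0,0,0,0,0]
Query jix: check counters[13]=0 counters[14]=0 -> no

Answer: no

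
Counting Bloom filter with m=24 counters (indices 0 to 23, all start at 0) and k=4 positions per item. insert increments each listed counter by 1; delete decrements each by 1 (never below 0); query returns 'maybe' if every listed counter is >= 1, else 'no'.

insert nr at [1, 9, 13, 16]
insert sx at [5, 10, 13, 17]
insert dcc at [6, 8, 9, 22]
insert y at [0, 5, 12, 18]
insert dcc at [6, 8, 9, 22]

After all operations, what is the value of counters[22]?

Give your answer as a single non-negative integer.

Answer: 2

Derivation:
Step 1: insert nr at [1, 9, 13, 16] -> counters=[0,1,0,0,0,0,0,0,0,1,0,0,0,1,0,0,1,0,0,0,0,0,0,0]
Step 2: insert sx at [5, 10, 13, 17] -> counters=[0,1,0,0,0,1,0,0,0,1,1,0,0,2,0,0,1,1,0,0,0,0,0,0]
Step 3: insert dcc at [6, 8, 9, 22] -> counters=[0,1,0,0,0,1,1,0,1,2,1,0,0,2,0,0,1,1,0,0,0,0,1,0]
Step 4: insert y at [0, 5, 12, 18] -> counters=[1,1,0,0,0,2,1,0,1,2,1,0,1,2,0,0,1,1,1,0,0,0,1,0]
Step 5: insert dcc at [6, 8, 9, 22] -> counters=[1,1,0,0,0,2,2,0,2,3,1,0,1,2,0,0,1,1,1,0,0,0,2,0]
Final counters=[1,1,0,0,0,2,2,0,2,3,1,0,1,2,0,0,1,1,1,0,0,0,2,0] -> counters[22]=2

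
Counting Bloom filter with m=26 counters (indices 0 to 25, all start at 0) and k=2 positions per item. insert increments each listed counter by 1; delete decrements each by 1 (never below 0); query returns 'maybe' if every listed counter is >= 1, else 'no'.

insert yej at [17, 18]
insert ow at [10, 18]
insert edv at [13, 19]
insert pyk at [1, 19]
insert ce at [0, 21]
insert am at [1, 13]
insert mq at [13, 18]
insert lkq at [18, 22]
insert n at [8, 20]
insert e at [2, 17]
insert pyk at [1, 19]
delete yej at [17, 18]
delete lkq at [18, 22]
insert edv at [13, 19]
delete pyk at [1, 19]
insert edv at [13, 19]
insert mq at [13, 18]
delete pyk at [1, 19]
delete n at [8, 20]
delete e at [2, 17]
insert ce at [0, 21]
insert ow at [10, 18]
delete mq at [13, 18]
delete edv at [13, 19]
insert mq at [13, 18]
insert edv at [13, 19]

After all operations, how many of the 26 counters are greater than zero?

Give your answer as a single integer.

Answer: 7

Derivation:
Step 1: insert yej at [17, 18] -> counters=[0,0,0,0,0,0,0,0,0,0,0,0,0,0,0,0,0,1,1,0,0,0,0,0,0,0]
Step 2: insert ow at [10, 18] -> counters=[0,0,0,0,0,0,0,0,0,0,1,0,0,0,0,0,0,1,2,0,0,0,0,0,0,0]
Step 3: insert edv at [13, 19] -> counters=[0,0,0,0,0,0,0,0,0,0,1,0,0,1,0,0,0,1,2,1,0,0,0,0,0,0]
Step 4: insert pyk at [1, 19] -> counters=[0,1,0,0,0,0,0,0,0,0,1,0,0,1,0,0,0,1,2,2,0,0,0,0,0,0]
Step 5: insert ce at [0, 21] -> counters=[1,1,0,0,0,0,0,0,0,0,1,0,0,1,0,0,0,1,2,2,0,1,0,0,0,0]
Step 6: insert am at [1, 13] -> counters=[1,2,0,0,0,0,0,0,0,0,1,0,0,2,0,0,0,1,2,2,0,1,0,0,0,0]
Step 7: insert mq at [13, 18] -> counters=[1,2,0,0,0,0,0,0,0,0,1,0,0,3,0,0,0,1,3,2,0,1,0,0,0,0]
Step 8: insert lkq at [18, 22] -> counters=[1,2,0,0,0,0,0,0,0,0,1,0,0,3,0,0,0,1,4,2,0,1,1,0,0,0]
Step 9: insert n at [8, 20] -> counters=[1,2,0,0,0,0,0,0,1,0,1,0,0,3,0,0,0,1,4,2,1,1,1,0,0,0]
Step 10: insert e at [2, 17] -> counters=[1,2,1,0,0,0,0,0,1,0,1,0,0,3,0,0,0,2,4,2,1,1,1,0,0,0]
Step 11: insert pyk at [1, 19] -> counters=[1,3,1,0,0,0,0,0,1,0,1,0,0,3,0,0,0,2,4,3,1,1,1,0,0,0]
Step 12: delete yej at [17, 18] -> counters=[1,3,1,0,0,0,0,0,1,0,1,0,0,3,0,0,0,1,3,3,1,1,1,0,0,0]
Step 13: delete lkq at [18, 22] -> counters=[1,3,1,0,0,0,0,0,1,0,1,0,0,3,0,0,0,1,2,3,1,1,0,0,0,0]
Step 14: insert edv at [13, 19] -> counters=[1,3,1,0,0,0,0,0,1,0,1,0,0,4,0,0,0,1,2,4,1,1,0,0,0,0]
Step 15: delete pyk at [1, 19] -> counters=[1,2,1,0,0,0,0,0,1,0,1,0,0,4,0,0,0,1,2,3,1,1,0,0,0,0]
Step 16: insert edv at [13, 19] -> counters=[1,2,1,0,0,0,0,0,1,0,1,0,0,5,0,0,0,1,2,4,1,1,0,0,0,0]
Step 17: insert mq at [13, 18] -> counters=[1,2,1,0,0,0,0,0,1,0,1,0,0,6,0,0,0,1,3,4,1,1,0,0,0,0]
Step 18: delete pyk at [1, 19] -> counters=[1,1,1,0,0,0,0,0,1,0,1,0,0,6,0,0,0,1,3,3,1,1,0,0,0,0]
Step 19: delete n at [8, 20] -> counters=[1,1,1,0,0,0,0,0,0,0,1,0,0,6,0,0,0,1,3,3,0,1,0,0,0,0]
Step 20: delete e at [2, 17] -> counters=[1,1,0,0,0,0,0,0,0,0,1,0,0,6,0,0,0,0,3,3,0,1,0,0,0,0]
Step 21: insert ce at [0, 21] -> counters=[2,1,0,0,0,0,0,0,0,0,1,0,0,6,0,0,0,0,3,3,0,2,0,0,0,0]
Step 22: insert ow at [10, 18] -> counters=[2,1,0,0,0,0,0,0,0,0,2,0,0,6,0,0,0,0,4,3,0,2,0,0,0,0]
Step 23: delete mq at [13, 18] -> counters=[2,1,0,0,0,0,0,0,0,0,2,0,0,5,0,0,0,0,3,3,0,2,0,0,0,0]
Step 24: delete edv at [13, 19] -> counters=[2,1,0,0,0,0,0,0,0,0,2,0,0,4,0,0,0,0,3,2,0,2,0,0,0,0]
Step 25: insert mq at [13, 18] -> counters=[2,1,0,0,0,0,0,0,0,0,2,0,0,5,0,0,0,0,4,2,0,2,0,0,0,0]
Step 26: insert edv at [13, 19] -> counters=[2,1,0,0,0,0,0,0,0,0,2,0,0,6,0,0,0,0,4,3,0,2,0,0,0,0]
Final counters=[2,1,0,0,0,0,0,0,0,0,2,0,0,6,0,0,0,0,4,3,0,2,0,0,0,0] -> 7 nonzero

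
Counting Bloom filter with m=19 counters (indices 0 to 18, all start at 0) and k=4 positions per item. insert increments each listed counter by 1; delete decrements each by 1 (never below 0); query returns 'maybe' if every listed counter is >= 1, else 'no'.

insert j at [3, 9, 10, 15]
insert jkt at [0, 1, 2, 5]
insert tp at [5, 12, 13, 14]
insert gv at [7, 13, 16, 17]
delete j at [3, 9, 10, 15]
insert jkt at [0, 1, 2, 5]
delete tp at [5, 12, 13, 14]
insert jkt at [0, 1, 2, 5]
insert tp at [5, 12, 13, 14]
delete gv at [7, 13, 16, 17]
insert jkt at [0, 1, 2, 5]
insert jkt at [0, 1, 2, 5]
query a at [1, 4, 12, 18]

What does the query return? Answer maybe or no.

Step 1: insert j at [3, 9, 10, 15] -> counters=[0,0,0,1,0,0,0,0,0,1,1,0,0,0,0,1,0,0,0]
Step 2: insert jkt at [0, 1, 2, 5] -> counters=[1,1,1,1,0,1,0,0,0,1,1,0,0,0,0,1,0,0,0]
Step 3: insert tp at [5, 12, 13, 14] -> counters=[1,1,1,1,0,2,0,0,0,1,1,0,1,1,1,1,0,0,0]
Step 4: insert gv at [7, 13, 16, 17] -> counters=[1,1,1,1,0,2,0,1,0,1,1,0,1,2,1,1,1,1,0]
Step 5: delete j at [3, 9, 10, 15] -> counters=[1,1,1,0,0,2,0,1,0,0,0,0,1,2,1,0,1,1,0]
Step 6: insert jkt at [0, 1, 2, 5] -> counters=[2,2,2,0,0,3,0,1,0,0,0,0,1,2,1,0,1,1,0]
Step 7: delete tp at [5, 12, 13, 14] -> counters=[2,2,2,0,0,2,0,1,0,0,0,0,0,1,0,0,1,1,0]
Step 8: insert jkt at [0, 1, 2, 5] -> counters=[3,3,3,0,0,3,0,1,0,0,0,0,0,1,0,0,1,1,0]
Step 9: insert tp at [5, 12, 13, 14] -> counters=[3,3,3,0,0,4,0,1,0,0,0,0,1,2,1,0,1,1,0]
Step 10: delete gv at [7, 13, 16, 17] -> counters=[3,3,3,0,0,4,0,0,0,0,0,0,1,1,1,0,0,0,0]
Step 11: insert jkt at [0, 1, 2, 5] -> counters=[4,4,4,0,0,5,0,0,0,0,0,0,1,1,1,0,0,0,0]
Step 12: insert jkt at [0, 1, 2, 5] -> counters=[5,5,5,0,0,6,0,0,0,0,0,0,1,1,1,0,0,0,0]
Query a: check counters[1]=5 counters[4]=0 counters[12]=1 counters[18]=0 -> no

Answer: no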